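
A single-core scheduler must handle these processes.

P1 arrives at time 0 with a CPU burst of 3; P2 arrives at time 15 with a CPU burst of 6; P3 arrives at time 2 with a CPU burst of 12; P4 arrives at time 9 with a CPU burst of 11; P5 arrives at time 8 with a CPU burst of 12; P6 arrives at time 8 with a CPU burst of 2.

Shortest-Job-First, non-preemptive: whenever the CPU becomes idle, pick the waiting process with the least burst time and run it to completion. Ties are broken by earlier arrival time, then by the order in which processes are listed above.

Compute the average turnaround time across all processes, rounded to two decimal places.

Schedule: | P1 0-3 | P3 3-15 | P6 15-17 | P2 17-23 | P4 23-34 | P5 34-46 |
Completion: P1=3  P2=23  P3=15  P4=34  P5=46  P6=17
Turnaround (C−A): P1=3  P2=8  P3=13  P4=25  P5=38  P6=9
Turnaround times: P1=3, P2=8, P3=13, P4=25, P5=38, P6=9
Average turnaround = (3+8+13+25+38+9) / 6 = 96/6 = 16.00

16.00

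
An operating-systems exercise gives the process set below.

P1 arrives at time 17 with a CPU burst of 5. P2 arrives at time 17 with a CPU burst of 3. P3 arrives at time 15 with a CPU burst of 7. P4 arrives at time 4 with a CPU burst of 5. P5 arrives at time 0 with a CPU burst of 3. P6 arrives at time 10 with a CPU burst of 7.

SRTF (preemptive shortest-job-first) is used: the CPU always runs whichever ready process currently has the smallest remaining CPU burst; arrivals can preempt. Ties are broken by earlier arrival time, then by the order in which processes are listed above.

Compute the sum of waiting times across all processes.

Schedule: | P5 0-3 | idle 3-4 | P4 4-9 | idle 9-10 | P6 10-17 | P2 17-20 | P1 20-25 | P3 25-32 |
Completion: P1=25  P2=20  P3=32  P4=9  P5=3  P6=17
Waiting = turnaround − burst: P1=3, P2=0, P3=10, P4=0, P5=0, P6=0
Total waiting = 3 + 0 + 10 + 0 + 0 + 0 = 13

13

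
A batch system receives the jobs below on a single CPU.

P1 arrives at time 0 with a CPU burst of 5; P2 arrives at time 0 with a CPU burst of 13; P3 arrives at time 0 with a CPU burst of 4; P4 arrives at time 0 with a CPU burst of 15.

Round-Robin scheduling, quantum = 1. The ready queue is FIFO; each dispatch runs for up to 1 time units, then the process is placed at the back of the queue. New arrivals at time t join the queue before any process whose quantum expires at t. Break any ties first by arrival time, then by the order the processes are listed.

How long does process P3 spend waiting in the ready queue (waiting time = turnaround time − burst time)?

11

Timeline: | P1 0-1 | P2 1-2 | P3 2-3 | P4 3-4 | P1 4-5 | P2 5-6 | P3 6-7 | P4 7-8 | P1 8-9 | P2 9-10 | P3 10-11 | P4 11-12 | P1 12-13 | P2 13-14 | P3 14-15 | P4 15-16 | P1 16-17 | P2 17-18 | P4 18-19 | P2 19-20 | P4 20-21 | P2 21-22 | P4 22-23 | P2 23-24 | P4 24-25 | P2 25-26 | P4 26-27 | P2 27-28 | P4 28-29 | P2 29-30 | P4 30-31 | P2 31-32 | P4 32-33 | P2 33-34 | P4 34-37 |
Completion: P1=17  P2=34  P3=15  P4=37
Turnaround (C−A): P1=17  P2=34  P3=15  P4=37
Waiting(P3) = turnaround − burst = 15 − 4 = 11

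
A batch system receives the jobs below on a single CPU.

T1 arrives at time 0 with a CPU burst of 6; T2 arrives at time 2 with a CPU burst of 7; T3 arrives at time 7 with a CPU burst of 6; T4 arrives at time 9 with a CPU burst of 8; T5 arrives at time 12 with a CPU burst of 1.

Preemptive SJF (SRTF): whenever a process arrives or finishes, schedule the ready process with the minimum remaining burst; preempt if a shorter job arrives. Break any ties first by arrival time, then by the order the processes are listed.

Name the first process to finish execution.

Gantt: | T1 0-6 | T2 6-13 | T5 13-14 | T3 14-20 | T4 20-28 |
Completion: T1=6  T2=13  T3=20  T4=28  T5=14
Turnaround (C−A): T1=6  T2=11  T3=13  T4=19  T5=2
Finish order: T1 → T2 → T5 → T3 → T4

T1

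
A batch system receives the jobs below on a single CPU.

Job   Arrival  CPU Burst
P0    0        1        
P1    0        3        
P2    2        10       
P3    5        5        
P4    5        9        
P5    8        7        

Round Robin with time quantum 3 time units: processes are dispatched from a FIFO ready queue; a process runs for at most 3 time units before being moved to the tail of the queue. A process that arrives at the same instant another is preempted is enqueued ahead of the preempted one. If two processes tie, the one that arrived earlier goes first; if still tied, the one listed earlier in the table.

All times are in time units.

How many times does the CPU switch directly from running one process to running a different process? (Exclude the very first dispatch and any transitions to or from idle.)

Timeline: | P0 0-1 | P1 1-4 | P2 4-7 | P3 7-10 | P4 10-13 | P2 13-16 | P5 16-19 | P3 19-21 | P4 21-24 | P2 24-27 | P5 27-30 | P4 30-33 | P2 33-34 | P5 34-35 |
Completion: P0=1  P1=4  P2=34  P3=21  P4=33  P5=35

13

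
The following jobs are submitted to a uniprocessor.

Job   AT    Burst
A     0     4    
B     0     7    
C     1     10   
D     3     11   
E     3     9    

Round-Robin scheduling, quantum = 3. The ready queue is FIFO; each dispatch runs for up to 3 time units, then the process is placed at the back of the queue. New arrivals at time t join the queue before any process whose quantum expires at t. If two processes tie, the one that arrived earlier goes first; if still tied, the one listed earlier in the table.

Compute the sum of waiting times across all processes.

115

Gantt: | A 0-3 | B 3-6 | C 6-9 | D 9-12 | E 12-15 | A 15-16 | B 16-19 | C 19-22 | D 22-25 | E 25-28 | B 28-29 | C 29-32 | D 32-35 | E 35-38 | C 38-39 | D 39-41 |
Completion: A=16  B=29  C=39  D=41  E=38
Turnaround (C−A): A=16  B=29  C=38  D=38  E=35
Waiting = turnaround − burst: A=12, B=22, C=28, D=27, E=26
Total waiting = 12 + 22 + 28 + 27 + 26 = 115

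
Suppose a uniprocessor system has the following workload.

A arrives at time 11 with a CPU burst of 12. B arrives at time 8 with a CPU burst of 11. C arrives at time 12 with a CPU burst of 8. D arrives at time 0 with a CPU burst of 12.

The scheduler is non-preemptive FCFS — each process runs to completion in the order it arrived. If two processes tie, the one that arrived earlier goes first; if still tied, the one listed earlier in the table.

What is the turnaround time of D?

Gantt: | D 0-12 | B 12-23 | A 23-35 | C 35-43 |
Completion: A=35  B=23  C=43  D=12
Turnaround(D) = completion − arrival = 12 − 0 = 12

12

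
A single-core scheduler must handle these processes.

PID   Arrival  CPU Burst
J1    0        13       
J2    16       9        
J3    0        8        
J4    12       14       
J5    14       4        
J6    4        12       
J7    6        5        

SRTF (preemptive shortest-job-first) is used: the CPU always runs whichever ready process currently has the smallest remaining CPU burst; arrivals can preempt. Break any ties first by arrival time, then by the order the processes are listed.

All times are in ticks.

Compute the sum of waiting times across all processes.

103

Schedule: | J3 0-8 | J7 8-13 | J6 13-14 | J5 14-18 | J2 18-27 | J6 27-38 | J1 38-51 | J4 51-65 |
Completion: J1=51  J2=27  J3=8  J4=65  J5=18  J6=38  J7=13
Waiting = turnaround − burst: J1=38, J2=2, J3=0, J4=39, J5=0, J6=22, J7=2
Total waiting = 38 + 2 + 0 + 39 + 0 + 22 + 2 = 103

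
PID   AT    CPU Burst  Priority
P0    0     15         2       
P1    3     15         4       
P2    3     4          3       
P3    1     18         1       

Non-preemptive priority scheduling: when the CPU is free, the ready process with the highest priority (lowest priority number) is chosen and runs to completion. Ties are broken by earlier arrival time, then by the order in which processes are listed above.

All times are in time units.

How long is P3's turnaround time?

Gantt: | P0 0-15 | P3 15-33 | P2 33-37 | P1 37-52 |
Completion: P0=15  P1=52  P2=37  P3=33
Turnaround (C−A): P0=15  P1=49  P2=34  P3=32
Turnaround(P3) = completion − arrival = 33 − 1 = 32

32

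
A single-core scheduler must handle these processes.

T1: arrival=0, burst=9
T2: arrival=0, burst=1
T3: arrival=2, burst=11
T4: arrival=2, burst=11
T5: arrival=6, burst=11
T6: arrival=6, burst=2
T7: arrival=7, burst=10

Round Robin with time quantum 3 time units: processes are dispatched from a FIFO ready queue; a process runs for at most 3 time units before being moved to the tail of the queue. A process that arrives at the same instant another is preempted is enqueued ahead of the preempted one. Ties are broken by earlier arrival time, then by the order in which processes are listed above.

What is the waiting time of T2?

3

Timeline: | T1 0-3 | T2 3-4 | T3 4-7 | T4 7-10 | T1 10-13 | T5 13-16 | T6 16-18 | T7 18-21 | T3 21-24 | T4 24-27 | T1 27-30 | T5 30-33 | T7 33-36 | T3 36-39 | T4 39-42 | T5 42-45 | T7 45-48 | T3 48-50 | T4 50-52 | T5 52-54 | T7 54-55 |
Completion: T1=30  T2=4  T3=50  T4=52  T5=54  T6=18  T7=55
Turnaround (C−A): T1=30  T2=4  T3=48  T4=50  T5=48  T6=12  T7=48
Waiting(T2) = turnaround − burst = 4 − 1 = 3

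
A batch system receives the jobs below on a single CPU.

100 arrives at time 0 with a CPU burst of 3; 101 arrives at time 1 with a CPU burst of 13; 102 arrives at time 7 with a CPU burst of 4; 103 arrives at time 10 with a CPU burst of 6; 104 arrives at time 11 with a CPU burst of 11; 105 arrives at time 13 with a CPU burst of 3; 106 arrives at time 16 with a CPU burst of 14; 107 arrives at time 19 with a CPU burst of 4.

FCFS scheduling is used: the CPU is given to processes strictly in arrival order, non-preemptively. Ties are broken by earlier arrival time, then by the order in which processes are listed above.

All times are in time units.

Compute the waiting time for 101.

2

Timeline: | 100 0-3 | 101 3-16 | 102 16-20 | 103 20-26 | 104 26-37 | 105 37-40 | 106 40-54 | 107 54-58 |
Completion: 100=3  101=16  102=20  103=26  104=37  105=40  106=54  107=58
Turnaround (C−A): 100=3  101=15  102=13  103=16  104=26  105=27  106=38  107=39
Waiting(101) = turnaround − burst = 15 − 13 = 2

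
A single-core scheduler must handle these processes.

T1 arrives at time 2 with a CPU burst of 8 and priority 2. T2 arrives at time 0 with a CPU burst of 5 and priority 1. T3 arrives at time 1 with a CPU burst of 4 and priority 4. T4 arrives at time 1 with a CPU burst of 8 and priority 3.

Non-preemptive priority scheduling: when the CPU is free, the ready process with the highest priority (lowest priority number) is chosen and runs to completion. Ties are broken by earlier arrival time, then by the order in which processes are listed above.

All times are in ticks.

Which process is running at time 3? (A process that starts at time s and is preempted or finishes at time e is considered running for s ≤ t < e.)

Timeline: | T2 0-5 | T1 5-13 | T4 13-21 | T3 21-25 |
Completion: T1=13  T2=5  T3=25  T4=21
Turnaround (C−A): T1=11  T2=5  T3=24  T4=20

T2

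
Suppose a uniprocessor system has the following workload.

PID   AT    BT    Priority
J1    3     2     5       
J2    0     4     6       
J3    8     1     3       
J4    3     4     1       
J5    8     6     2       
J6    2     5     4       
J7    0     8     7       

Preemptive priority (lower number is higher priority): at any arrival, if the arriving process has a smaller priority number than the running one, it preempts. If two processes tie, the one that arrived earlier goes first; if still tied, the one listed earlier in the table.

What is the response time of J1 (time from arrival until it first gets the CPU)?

15

Schedule: | J2 0-2 | J6 2-3 | J4 3-7 | J6 7-8 | J5 8-14 | J3 14-15 | J6 15-18 | J1 18-20 | J2 20-22 | J7 22-30 |
Completion: J1=20  J2=22  J3=15  J4=7  J5=14  J6=18  J7=30
Turnaround (C−A): J1=17  J2=22  J3=7  J4=4  J5=6  J6=16  J7=30
Response(J1) = first start − arrival = 18 − 3 = 15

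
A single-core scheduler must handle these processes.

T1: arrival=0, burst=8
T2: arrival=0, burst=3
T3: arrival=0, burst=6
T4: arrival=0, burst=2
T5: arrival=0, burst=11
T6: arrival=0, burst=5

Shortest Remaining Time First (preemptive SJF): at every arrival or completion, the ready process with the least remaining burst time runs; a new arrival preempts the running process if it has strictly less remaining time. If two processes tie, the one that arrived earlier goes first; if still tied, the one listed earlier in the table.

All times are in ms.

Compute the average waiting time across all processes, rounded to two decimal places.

Schedule: | T4 0-2 | T2 2-5 | T6 5-10 | T3 10-16 | T1 16-24 | T5 24-35 |
Completion: T1=24  T2=5  T3=16  T4=2  T5=35  T6=10
Turnaround (C−A): T1=24  T2=5  T3=16  T4=2  T5=35  T6=10
Waiting times: T1=16, T2=2, T3=10, T4=0, T5=24, T6=5
Average waiting = (16+2+10+0+24+5) / 6 = 57/6 = 9.50

9.50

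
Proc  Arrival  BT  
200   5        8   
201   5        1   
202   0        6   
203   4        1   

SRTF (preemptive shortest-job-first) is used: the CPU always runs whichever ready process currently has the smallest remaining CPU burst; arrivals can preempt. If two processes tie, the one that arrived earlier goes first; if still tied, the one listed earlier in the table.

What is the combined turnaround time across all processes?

Gantt: | 202 0-4 | 203 4-5 | 201 5-6 | 202 6-8 | 200 8-16 |
Completion: 200=16  201=6  202=8  203=5
Turnaround (C−A): 200=11  201=1  202=8  203=1
Turnaround = completion − arrival: 200=11, 201=1, 202=8, 203=1
Total turnaround = 11 + 1 + 8 + 1 = 21

21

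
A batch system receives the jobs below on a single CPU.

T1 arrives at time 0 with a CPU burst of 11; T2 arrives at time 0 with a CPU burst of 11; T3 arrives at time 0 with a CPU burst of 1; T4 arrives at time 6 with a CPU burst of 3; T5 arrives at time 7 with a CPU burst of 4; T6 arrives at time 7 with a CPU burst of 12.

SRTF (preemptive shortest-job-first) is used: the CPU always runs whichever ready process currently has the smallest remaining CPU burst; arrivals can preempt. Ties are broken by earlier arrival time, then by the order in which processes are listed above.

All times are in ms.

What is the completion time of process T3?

1

Schedule: | T3 0-1 | T1 1-6 | T4 6-9 | T5 9-13 | T1 13-19 | T2 19-30 | T6 30-42 |
Completion: T1=19  T2=30  T3=1  T4=9  T5=13  T6=42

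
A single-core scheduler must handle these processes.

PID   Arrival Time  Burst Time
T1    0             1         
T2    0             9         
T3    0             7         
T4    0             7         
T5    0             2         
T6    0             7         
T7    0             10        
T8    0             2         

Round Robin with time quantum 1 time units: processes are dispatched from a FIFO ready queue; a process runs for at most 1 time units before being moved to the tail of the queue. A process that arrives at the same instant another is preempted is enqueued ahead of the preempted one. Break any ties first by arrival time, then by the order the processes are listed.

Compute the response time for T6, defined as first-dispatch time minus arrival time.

Schedule: | T1 0-1 | T2 1-2 | T3 2-3 | T4 3-4 | T5 4-5 | T6 5-6 | T7 6-7 | T8 7-8 | T2 8-9 | T3 9-10 | T4 10-11 | T5 11-12 | T6 12-13 | T7 13-14 | T8 14-15 | T2 15-16 | T3 16-17 | T4 17-18 | T6 18-19 | T7 19-20 | T2 20-21 | T3 21-22 | T4 22-23 | T6 23-24 | T7 24-25 | T2 25-26 | T3 26-27 | T4 27-28 | T6 28-29 | T7 29-30 | T2 30-31 | T3 31-32 | T4 32-33 | T6 33-34 | T7 34-35 | T2 35-36 | T3 36-37 | T4 37-38 | T6 38-39 | T7 39-40 | T2 40-41 | T7 41-42 | T2 42-43 | T7 43-45 |
Completion: T1=1  T2=43  T3=37  T4=38  T5=12  T6=39  T7=45  T8=15
Response(T6) = first start − arrival = 5 − 0 = 5

5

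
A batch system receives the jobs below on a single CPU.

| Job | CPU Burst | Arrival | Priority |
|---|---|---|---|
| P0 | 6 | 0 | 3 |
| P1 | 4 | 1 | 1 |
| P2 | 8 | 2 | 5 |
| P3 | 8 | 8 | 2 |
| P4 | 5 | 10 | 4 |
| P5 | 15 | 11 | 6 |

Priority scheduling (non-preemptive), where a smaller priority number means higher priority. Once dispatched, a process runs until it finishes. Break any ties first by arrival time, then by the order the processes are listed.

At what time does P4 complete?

Schedule: | P0 0-6 | P1 6-10 | P3 10-18 | P4 18-23 | P2 23-31 | P5 31-46 |
Completion: P0=6  P1=10  P2=31  P3=18  P4=23  P5=46
Turnaround (C−A): P0=6  P1=9  P2=29  P3=10  P4=13  P5=35

23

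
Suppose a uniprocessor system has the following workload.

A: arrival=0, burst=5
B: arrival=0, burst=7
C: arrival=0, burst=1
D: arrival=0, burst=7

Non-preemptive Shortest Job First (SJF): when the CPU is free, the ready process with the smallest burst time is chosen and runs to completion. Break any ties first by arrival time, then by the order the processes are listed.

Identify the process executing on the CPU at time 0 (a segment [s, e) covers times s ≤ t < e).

Schedule: | C 0-1 | A 1-6 | B 6-13 | D 13-20 |
Completion: A=6  B=13  C=1  D=20

C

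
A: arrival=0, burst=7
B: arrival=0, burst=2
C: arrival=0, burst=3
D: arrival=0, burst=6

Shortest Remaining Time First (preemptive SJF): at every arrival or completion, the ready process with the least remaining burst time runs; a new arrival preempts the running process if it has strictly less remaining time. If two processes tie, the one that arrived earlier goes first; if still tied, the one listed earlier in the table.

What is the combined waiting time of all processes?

Schedule: | B 0-2 | C 2-5 | D 5-11 | A 11-18 |
Completion: A=18  B=2  C=5  D=11
Waiting = turnaround − burst: A=11, B=0, C=2, D=5
Total waiting = 11 + 0 + 2 + 5 = 18

18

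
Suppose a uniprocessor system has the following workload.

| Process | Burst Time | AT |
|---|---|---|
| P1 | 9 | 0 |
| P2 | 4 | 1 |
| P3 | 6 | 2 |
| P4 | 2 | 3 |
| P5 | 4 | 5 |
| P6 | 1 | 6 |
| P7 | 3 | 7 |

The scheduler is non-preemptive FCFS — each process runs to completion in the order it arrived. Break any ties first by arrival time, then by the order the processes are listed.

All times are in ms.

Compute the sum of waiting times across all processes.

89

Timeline: | P1 0-9 | P2 9-13 | P3 13-19 | P4 19-21 | P5 21-25 | P6 25-26 | P7 26-29 |
Completion: P1=9  P2=13  P3=19  P4=21  P5=25  P6=26  P7=29
Turnaround (C−A): P1=9  P2=12  P3=17  P4=18  P5=20  P6=20  P7=22
Waiting = turnaround − burst: P1=0, P2=8, P3=11, P4=16, P5=16, P6=19, P7=19
Total waiting = 0 + 8 + 11 + 16 + 16 + 19 + 19 = 89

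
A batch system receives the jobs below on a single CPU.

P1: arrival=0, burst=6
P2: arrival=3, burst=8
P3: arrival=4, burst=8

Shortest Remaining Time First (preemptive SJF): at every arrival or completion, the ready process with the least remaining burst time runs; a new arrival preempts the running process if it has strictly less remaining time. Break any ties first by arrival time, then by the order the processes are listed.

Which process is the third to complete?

P3

Gantt: | P1 0-6 | P2 6-14 | P3 14-22 |
Completion: P1=6  P2=14  P3=22
Turnaround (C−A): P1=6  P2=11  P3=18
Finish order: P1 → P2 → P3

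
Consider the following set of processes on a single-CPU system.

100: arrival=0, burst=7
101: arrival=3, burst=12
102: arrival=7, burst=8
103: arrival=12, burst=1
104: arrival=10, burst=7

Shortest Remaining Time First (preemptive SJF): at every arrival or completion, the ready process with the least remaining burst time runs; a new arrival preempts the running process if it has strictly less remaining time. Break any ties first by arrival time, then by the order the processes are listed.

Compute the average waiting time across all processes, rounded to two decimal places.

Schedule: | 100 0-7 | 102 7-12 | 103 12-13 | 102 13-16 | 104 16-23 | 101 23-35 |
Completion: 100=7  101=35  102=16  103=13  104=23
Turnaround (C−A): 100=7  101=32  102=9  103=1  104=13
Waiting times: 100=0, 101=20, 102=1, 103=0, 104=6
Average waiting = (0+20+1+0+6) / 5 = 27/5 = 5.40

5.40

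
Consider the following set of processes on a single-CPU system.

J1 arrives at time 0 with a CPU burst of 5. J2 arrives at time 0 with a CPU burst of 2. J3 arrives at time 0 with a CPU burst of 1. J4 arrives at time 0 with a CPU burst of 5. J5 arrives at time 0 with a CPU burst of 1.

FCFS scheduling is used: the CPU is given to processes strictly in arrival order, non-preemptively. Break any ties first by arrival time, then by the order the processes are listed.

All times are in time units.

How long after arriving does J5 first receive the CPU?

Schedule: | J1 0-5 | J2 5-7 | J3 7-8 | J4 8-13 | J5 13-14 |
Completion: J1=5  J2=7  J3=8  J4=13  J5=14
Response(J5) = first start − arrival = 13 − 0 = 13

13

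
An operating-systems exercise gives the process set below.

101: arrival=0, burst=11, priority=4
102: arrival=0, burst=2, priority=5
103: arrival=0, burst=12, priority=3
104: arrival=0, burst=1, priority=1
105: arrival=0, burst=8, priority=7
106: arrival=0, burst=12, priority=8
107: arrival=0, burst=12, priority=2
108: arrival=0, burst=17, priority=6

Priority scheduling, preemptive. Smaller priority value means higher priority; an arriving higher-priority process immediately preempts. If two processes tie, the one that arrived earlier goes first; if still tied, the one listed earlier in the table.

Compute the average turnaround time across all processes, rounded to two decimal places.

Schedule: | 104 0-1 | 107 1-13 | 103 13-25 | 101 25-36 | 102 36-38 | 108 38-55 | 105 55-63 | 106 63-75 |
Completion: 101=36  102=38  103=25  104=1  105=63  106=75  107=13  108=55
Turnaround (C−A): 101=36  102=38  103=25  104=1  105=63  106=75  107=13  108=55
Turnaround times: 101=36, 102=38, 103=25, 104=1, 105=63, 106=75, 107=13, 108=55
Average turnaround = (36+38+25+1+63+75+13+55) / 8 = 306/8 = 38.25

38.25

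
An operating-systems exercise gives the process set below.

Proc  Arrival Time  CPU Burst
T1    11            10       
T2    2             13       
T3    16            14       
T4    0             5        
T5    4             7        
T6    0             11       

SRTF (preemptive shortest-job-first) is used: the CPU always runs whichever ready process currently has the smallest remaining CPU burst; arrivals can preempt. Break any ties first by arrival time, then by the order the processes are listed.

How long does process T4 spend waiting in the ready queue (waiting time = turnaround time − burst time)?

Gantt: | T4 0-5 | T5 5-12 | T1 12-22 | T6 22-33 | T2 33-46 | T3 46-60 |
Completion: T1=22  T2=46  T3=60  T4=5  T5=12  T6=33
Turnaround (C−A): T1=11  T2=44  T3=44  T4=5  T5=8  T6=33
Waiting(T4) = turnaround − burst = 5 − 5 = 0

0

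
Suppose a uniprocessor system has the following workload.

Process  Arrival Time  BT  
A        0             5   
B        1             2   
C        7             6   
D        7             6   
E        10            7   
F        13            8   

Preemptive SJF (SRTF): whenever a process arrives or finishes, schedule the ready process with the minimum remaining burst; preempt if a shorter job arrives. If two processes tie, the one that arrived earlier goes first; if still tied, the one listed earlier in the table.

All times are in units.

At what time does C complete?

13

Schedule: | A 0-1 | B 1-3 | A 3-7 | C 7-13 | D 13-19 | E 19-26 | F 26-34 |
Completion: A=7  B=3  C=13  D=19  E=26  F=34
Turnaround (C−A): A=7  B=2  C=6  D=12  E=16  F=21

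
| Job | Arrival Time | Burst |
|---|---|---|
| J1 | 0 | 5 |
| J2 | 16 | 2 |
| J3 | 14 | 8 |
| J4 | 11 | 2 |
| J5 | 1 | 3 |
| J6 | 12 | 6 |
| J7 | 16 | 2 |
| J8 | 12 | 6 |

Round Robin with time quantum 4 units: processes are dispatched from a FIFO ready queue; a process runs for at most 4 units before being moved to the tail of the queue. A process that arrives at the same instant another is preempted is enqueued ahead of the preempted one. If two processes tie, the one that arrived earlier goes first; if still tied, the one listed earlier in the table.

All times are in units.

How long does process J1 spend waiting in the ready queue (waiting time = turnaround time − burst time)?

Timeline: | J1 0-4 | J5 4-7 | J1 7-8 | idle 8-11 | J4 11-13 | J6 13-17 | J8 17-21 | J3 21-25 | J2 25-27 | J7 27-29 | J6 29-31 | J8 31-33 | J3 33-37 |
Completion: J1=8  J2=27  J3=37  J4=13  J5=7  J6=31  J7=29  J8=33
Turnaround (C−A): J1=8  J2=11  J3=23  J4=2  J5=6  J6=19  J7=13  J8=21
Waiting(J1) = turnaround − burst = 8 − 5 = 3

3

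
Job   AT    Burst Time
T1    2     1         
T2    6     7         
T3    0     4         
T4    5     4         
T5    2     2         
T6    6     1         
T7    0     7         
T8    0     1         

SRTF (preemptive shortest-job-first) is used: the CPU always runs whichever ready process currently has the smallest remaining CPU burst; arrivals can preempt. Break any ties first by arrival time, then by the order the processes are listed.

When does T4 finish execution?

13

Timeline: | T8 0-1 | T3 1-2 | T1 2-3 | T5 3-5 | T3 5-6 | T6 6-7 | T3 7-9 | T4 9-13 | T7 13-20 | T2 20-27 |
Completion: T1=3  T2=27  T3=9  T4=13  T5=5  T6=7  T7=20  T8=1
Turnaround (C−A): T1=1  T2=21  T3=9  T4=8  T5=3  T6=1  T7=20  T8=1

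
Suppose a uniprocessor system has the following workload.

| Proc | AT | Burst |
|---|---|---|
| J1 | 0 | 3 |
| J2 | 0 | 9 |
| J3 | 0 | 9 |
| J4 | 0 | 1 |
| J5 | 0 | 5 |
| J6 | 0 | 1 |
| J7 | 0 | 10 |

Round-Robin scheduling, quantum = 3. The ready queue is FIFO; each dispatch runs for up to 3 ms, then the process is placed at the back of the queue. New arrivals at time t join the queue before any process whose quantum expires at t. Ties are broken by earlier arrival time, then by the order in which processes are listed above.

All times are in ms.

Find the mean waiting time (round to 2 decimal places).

Gantt: | J1 0-3 | J2 3-6 | J3 6-9 | J4 9-10 | J5 10-13 | J6 13-14 | J7 14-17 | J2 17-20 | J3 20-23 | J5 23-25 | J7 25-28 | J2 28-31 | J3 31-34 | J7 34-38 |
Completion: J1=3  J2=31  J3=34  J4=10  J5=25  J6=14  J7=38
Turnaround (C−A): J1=3  J2=31  J3=34  J4=10  J5=25  J6=14  J7=38
Waiting times: J1=0, J2=22, J3=25, J4=9, J5=20, J6=13, J7=28
Average waiting = (0+22+25+9+20+13+28) / 7 = 117/7 = 16.71

16.71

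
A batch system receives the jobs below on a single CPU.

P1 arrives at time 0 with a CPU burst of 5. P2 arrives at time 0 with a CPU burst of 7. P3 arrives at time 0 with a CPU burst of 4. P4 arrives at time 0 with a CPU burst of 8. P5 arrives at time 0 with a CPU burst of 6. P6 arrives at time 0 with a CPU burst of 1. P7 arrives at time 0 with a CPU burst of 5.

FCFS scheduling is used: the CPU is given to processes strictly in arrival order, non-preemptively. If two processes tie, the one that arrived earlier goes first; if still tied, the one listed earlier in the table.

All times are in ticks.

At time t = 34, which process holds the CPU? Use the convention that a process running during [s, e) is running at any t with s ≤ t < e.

P7

Gantt: | P1 0-5 | P2 5-12 | P3 12-16 | P4 16-24 | P5 24-30 | P6 30-31 | P7 31-36 |
Completion: P1=5  P2=12  P3=16  P4=24  P5=30  P6=31  P7=36
Turnaround (C−A): P1=5  P2=12  P3=16  P4=24  P5=30  P6=31  P7=36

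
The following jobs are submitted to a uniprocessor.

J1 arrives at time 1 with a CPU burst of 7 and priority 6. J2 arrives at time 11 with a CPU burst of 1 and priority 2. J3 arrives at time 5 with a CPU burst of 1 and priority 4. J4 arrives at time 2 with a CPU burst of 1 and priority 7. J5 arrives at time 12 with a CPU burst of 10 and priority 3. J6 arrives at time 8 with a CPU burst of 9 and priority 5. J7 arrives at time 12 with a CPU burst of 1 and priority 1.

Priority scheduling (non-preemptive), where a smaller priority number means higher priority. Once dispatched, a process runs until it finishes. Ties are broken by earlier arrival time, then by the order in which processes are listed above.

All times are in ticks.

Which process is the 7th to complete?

Schedule: | idle 0-1 | J1 1-8 | J3 8-9 | J6 9-18 | J7 18-19 | J2 19-20 | J5 20-30 | J4 30-31 |
Completion: J1=8  J2=20  J3=9  J4=31  J5=30  J6=18  J7=19
Finish order: J1 → J3 → J6 → J7 → J2 → J5 → J4

J4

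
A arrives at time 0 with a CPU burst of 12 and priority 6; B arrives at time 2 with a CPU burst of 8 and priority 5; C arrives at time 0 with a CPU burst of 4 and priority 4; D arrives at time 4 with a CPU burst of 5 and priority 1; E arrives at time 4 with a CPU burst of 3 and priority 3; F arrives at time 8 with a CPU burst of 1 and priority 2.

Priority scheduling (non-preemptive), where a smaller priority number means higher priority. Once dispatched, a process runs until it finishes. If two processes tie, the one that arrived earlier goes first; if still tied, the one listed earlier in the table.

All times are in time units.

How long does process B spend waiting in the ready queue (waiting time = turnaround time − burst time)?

Schedule: | C 0-4 | D 4-9 | F 9-10 | E 10-13 | B 13-21 | A 21-33 |
Completion: A=33  B=21  C=4  D=9  E=13  F=10
Waiting(B) = turnaround − burst = 19 − 8 = 11

11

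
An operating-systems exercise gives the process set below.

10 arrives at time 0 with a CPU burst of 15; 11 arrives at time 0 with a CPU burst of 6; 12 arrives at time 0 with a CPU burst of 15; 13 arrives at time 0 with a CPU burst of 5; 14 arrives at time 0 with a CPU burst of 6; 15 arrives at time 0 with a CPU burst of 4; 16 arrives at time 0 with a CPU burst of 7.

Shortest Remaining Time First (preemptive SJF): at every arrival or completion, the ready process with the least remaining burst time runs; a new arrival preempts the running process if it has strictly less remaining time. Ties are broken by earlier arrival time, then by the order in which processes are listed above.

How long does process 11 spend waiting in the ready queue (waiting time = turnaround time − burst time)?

Gantt: | 15 0-4 | 13 4-9 | 11 9-15 | 14 15-21 | 16 21-28 | 10 28-43 | 12 43-58 |
Completion: 10=43  11=15  12=58  13=9  14=21  15=4  16=28
Waiting(11) = turnaround − burst = 15 − 6 = 9

9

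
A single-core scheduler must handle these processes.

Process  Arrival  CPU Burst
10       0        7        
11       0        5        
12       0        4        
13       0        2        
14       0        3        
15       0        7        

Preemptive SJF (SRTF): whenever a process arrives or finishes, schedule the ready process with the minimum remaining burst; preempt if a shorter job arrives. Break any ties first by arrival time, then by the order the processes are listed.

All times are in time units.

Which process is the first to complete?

Timeline: | 13 0-2 | 14 2-5 | 12 5-9 | 11 9-14 | 10 14-21 | 15 21-28 |
Completion: 10=21  11=14  12=9  13=2  14=5  15=28
Turnaround (C−A): 10=21  11=14  12=9  13=2  14=5  15=28
Finish order: 13 → 14 → 12 → 11 → 10 → 15

13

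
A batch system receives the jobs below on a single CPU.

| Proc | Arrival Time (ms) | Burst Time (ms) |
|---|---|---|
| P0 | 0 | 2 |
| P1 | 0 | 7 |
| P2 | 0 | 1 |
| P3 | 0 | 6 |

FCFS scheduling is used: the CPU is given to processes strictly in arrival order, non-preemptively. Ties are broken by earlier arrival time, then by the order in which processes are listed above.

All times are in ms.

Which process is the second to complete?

P1

Gantt: | P0 0-2 | P1 2-9 | P2 9-10 | P3 10-16 |
Completion: P0=2  P1=9  P2=10  P3=16
Turnaround (C−A): P0=2  P1=9  P2=10  P3=16
Finish order: P0 → P1 → P2 → P3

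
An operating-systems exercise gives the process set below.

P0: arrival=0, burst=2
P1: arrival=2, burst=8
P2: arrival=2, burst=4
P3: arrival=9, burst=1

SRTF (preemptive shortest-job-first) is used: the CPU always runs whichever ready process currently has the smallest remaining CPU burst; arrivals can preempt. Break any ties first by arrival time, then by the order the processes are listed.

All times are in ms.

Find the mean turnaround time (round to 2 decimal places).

5.00

Gantt: | P0 0-2 | P2 2-6 | P1 6-9 | P3 9-10 | P1 10-15 |
Completion: P0=2  P1=15  P2=6  P3=10
Turnaround (C−A): P0=2  P1=13  P2=4  P3=1
Turnaround times: P0=2, P1=13, P2=4, P3=1
Average turnaround = (2+13+4+1) / 4 = 20/4 = 5.00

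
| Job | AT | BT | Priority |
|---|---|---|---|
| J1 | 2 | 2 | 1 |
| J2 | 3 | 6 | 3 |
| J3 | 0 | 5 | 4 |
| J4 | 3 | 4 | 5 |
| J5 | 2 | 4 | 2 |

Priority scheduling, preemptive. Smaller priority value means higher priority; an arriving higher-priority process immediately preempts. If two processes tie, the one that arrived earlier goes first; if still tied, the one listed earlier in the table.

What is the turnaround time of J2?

Timeline: | J3 0-2 | J1 2-4 | J5 4-8 | J2 8-14 | J3 14-17 | J4 17-21 |
Completion: J1=4  J2=14  J3=17  J4=21  J5=8
Turnaround (C−A): J1=2  J2=11  J3=17  J4=18  J5=6
Turnaround(J2) = completion − arrival = 14 − 3 = 11

11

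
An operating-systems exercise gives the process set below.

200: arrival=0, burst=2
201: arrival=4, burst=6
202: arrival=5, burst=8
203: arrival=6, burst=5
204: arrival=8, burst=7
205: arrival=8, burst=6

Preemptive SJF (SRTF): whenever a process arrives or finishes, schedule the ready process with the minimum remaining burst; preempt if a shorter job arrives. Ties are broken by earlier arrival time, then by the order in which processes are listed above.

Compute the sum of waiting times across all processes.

47

Gantt: | 200 0-2 | idle 2-4 | 201 4-10 | 203 10-15 | 205 15-21 | 204 21-28 | 202 28-36 |
Completion: 200=2  201=10  202=36  203=15  204=28  205=21
Turnaround (C−A): 200=2  201=6  202=31  203=9  204=20  205=13
Waiting = turnaround − burst: 200=0, 201=0, 202=23, 203=4, 204=13, 205=7
Total waiting = 0 + 0 + 23 + 4 + 13 + 7 = 47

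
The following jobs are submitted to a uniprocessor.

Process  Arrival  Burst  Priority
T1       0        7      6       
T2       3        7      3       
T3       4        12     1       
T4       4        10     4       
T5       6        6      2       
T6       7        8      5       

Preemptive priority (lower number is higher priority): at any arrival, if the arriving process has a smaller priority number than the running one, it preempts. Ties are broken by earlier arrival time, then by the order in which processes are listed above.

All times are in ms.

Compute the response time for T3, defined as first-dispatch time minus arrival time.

0

Schedule: | T1 0-3 | T2 3-4 | T3 4-16 | T5 16-22 | T2 22-28 | T4 28-38 | T6 38-46 | T1 46-50 |
Completion: T1=50  T2=28  T3=16  T4=38  T5=22  T6=46
Turnaround (C−A): T1=50  T2=25  T3=12  T4=34  T5=16  T6=39
Response(T3) = first start − arrival = 4 − 4 = 0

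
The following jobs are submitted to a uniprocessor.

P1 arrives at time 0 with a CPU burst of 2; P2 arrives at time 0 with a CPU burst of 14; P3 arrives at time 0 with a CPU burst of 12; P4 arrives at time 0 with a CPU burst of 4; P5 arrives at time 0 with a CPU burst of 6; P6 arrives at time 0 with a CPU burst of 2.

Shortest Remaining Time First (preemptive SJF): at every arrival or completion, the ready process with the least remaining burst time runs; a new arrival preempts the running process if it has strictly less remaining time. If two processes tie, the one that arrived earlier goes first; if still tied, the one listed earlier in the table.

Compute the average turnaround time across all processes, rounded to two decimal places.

15.67

Gantt: | P1 0-2 | P6 2-4 | P4 4-8 | P5 8-14 | P3 14-26 | P2 26-40 |
Completion: P1=2  P2=40  P3=26  P4=8  P5=14  P6=4
Turnaround times: P1=2, P2=40, P3=26, P4=8, P5=14, P6=4
Average turnaround = (2+40+26+8+14+4) / 6 = 94/6 = 15.67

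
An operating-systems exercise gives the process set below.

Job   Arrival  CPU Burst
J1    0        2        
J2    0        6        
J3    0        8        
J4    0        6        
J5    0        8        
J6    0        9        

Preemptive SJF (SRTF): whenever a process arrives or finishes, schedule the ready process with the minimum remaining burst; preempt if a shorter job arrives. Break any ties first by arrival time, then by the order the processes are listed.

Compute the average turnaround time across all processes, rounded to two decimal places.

19.17

Timeline: | J1 0-2 | J2 2-8 | J4 8-14 | J3 14-22 | J5 22-30 | J6 30-39 |
Completion: J1=2  J2=8  J3=22  J4=14  J5=30  J6=39
Turnaround times: J1=2, J2=8, J3=22, J4=14, J5=30, J6=39
Average turnaround = (2+8+22+14+30+39) / 6 = 115/6 = 19.17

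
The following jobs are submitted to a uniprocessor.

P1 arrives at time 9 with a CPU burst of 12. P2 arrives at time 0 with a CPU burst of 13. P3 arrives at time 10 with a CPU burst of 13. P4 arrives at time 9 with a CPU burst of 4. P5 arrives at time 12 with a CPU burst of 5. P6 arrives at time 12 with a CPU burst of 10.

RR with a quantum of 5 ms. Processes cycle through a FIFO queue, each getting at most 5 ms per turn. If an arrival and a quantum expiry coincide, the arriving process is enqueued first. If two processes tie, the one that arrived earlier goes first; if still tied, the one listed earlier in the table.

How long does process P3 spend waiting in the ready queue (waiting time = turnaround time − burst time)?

34

Timeline: | P2 0-10 | P1 10-15 | P4 15-19 | P3 19-24 | P2 24-27 | P5 27-32 | P6 32-37 | P1 37-42 | P3 42-47 | P6 47-52 | P1 52-54 | P3 54-57 |
Completion: P1=54  P2=27  P3=57  P4=19  P5=32  P6=52
Turnaround (C−A): P1=45  P2=27  P3=47  P4=10  P5=20  P6=40
Waiting(P3) = turnaround − burst = 47 − 13 = 34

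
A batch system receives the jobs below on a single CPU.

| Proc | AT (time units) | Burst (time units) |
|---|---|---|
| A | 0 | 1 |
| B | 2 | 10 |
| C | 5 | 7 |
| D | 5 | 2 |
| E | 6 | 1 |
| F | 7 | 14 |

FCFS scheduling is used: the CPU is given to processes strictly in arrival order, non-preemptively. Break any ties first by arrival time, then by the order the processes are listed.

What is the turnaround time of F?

29

Timeline: | A 0-1 | idle 1-2 | B 2-12 | C 12-19 | D 19-21 | E 21-22 | F 22-36 |
Completion: A=1  B=12  C=19  D=21  E=22  F=36
Turnaround (C−A): A=1  B=10  C=14  D=16  E=16  F=29
Turnaround(F) = completion − arrival = 36 − 7 = 29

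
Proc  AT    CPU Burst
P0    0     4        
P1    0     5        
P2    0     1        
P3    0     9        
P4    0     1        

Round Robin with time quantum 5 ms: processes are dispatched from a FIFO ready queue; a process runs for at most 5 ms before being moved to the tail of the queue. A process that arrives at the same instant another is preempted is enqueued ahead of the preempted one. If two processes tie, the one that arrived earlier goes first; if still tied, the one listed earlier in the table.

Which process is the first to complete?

P0

Gantt: | P0 0-4 | P1 4-9 | P2 9-10 | P3 10-15 | P4 15-16 | P3 16-20 |
Completion: P0=4  P1=9  P2=10  P3=20  P4=16
Turnaround (C−A): P0=4  P1=9  P2=10  P3=20  P4=16
Finish order: P0 → P1 → P2 → P4 → P3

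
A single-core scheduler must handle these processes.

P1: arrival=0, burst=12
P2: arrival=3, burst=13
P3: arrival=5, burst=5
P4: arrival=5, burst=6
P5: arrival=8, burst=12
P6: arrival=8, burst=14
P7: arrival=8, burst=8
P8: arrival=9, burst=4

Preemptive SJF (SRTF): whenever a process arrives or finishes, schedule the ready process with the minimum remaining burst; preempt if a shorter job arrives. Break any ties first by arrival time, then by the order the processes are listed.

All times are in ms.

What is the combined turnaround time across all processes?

241

Schedule: | P1 0-5 | P3 5-10 | P8 10-14 | P4 14-20 | P1 20-27 | P7 27-35 | P5 35-47 | P2 47-60 | P6 60-74 |
Completion: P1=27  P2=60  P3=10  P4=20  P5=47  P6=74  P7=35  P8=14
Turnaround = completion − arrival: P1=27, P2=57, P3=5, P4=15, P5=39, P6=66, P7=27, P8=5
Total turnaround = 27 + 57 + 5 + 15 + 39 + 66 + 27 + 5 = 241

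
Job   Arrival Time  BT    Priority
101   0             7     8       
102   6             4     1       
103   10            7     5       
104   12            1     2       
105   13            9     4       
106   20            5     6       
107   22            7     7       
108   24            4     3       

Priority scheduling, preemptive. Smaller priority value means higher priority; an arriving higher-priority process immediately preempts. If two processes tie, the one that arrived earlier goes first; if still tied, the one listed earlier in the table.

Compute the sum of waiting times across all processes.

Schedule: | 101 0-6 | 102 6-10 | 103 10-12 | 104 12-13 | 105 13-22 | 103 22-24 | 108 24-28 | 103 28-31 | 106 31-36 | 107 36-43 | 101 43-44 |
Completion: 101=44  102=10  103=31  104=13  105=22  106=36  107=43  108=28
Waiting = turnaround − burst: 101=37, 102=0, 103=14, 104=0, 105=0, 106=11, 107=14, 108=0
Total waiting = 37 + 0 + 14 + 0 + 0 + 11 + 14 + 0 = 76

76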